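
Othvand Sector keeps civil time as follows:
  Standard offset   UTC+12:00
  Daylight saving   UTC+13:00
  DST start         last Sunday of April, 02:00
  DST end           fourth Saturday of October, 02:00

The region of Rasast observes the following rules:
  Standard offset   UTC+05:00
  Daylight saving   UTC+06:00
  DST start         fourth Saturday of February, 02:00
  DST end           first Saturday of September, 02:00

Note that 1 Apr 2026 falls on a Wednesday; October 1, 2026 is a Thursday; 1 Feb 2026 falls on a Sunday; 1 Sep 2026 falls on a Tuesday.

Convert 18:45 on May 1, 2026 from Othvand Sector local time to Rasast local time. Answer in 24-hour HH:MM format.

11:45

1 April 2026 is a Wednesday, so Sundays fall on 5, 12, 19, 26; the last is April 26.
1 October 2026 is a Thursday, so the first Saturday is October 3 and the fourth is October 24.
Daylight saving runs 26 April – 24 October; May 1, 2026 is inside that window, so Othvand Sector is at UTC+13:00.
18:45 Othvand Sector − 13h = 05:45 UTC.
1 February 2026 is a Sunday, so the first Saturday is February 7 and the fourth is February 28.
1 September 2026 is a Tuesday, so the first Saturday is September 5.
At the standard offset (UTC+05:00), 05:45 UTC + 5h = 10:45 Rasast standard time.
Daylight saving runs 28 February – 5 September; the standard-time date in Rasast, May 1, 2026, is inside that window, so Rasast is at UTC+06:00.
05:45 UTC + 6h = 11:45 Rasast.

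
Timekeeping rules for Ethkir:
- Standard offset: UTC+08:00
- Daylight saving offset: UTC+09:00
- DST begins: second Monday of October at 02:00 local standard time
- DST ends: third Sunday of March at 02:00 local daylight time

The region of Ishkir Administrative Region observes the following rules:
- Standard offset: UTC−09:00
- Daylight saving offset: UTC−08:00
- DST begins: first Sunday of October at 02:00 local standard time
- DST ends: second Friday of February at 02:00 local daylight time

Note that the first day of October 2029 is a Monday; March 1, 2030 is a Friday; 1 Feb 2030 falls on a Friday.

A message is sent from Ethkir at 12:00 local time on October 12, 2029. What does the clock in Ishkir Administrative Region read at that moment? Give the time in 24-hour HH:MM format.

19:00

1 October 2029 is a Monday, so the first Monday is October 1 and the second is October 8.
1 March 2030 is a Friday, so the first Sunday is March 3 and the third is March 17.
October 12, 2029 lies within the daylight-saving period (8 October 2029 – 17 March 2030), so Ethkir is on daylight time, UTC+09:00.
12:00 Ethkir − 9h = 03:00 UTC.
1 October 2029 is a Monday, so the first Sunday is October 7.
1 February 2030 is a Friday, so the first Friday is February 1 and the second is February 8.
At the standard offset (UTC−09:00), 03:00 UTC − 9h = 18:00 Ishkir Administrative Region standard time (rolling into the previous day, 11 October 2029).
The standard-time date in Ishkir Administrative Region, October 11, 2029, falls between 7 October 2029 and 8 February 2030, so daylight saving is in effect and Ishkir Administrative Region is at UTC−08:00.
03:00 UTC − 8h = 19:00 Ishkir Administrative Region (rolling into the previous day, 11 October 2029).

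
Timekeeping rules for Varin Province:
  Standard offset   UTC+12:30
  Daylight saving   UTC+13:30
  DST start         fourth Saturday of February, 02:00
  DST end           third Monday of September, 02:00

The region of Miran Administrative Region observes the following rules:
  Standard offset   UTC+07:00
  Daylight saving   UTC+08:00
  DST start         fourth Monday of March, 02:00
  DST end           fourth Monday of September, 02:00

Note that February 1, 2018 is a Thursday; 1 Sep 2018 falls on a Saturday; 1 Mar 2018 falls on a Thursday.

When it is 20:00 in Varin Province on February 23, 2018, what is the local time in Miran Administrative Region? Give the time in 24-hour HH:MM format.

1 February 2018 is a Thursday, so the first Saturday is February 3 and the fourth is February 24.
1 September 2018 is a Saturday, so the first Monday is September 3 and the third is September 17.
February 23, 2018 does not fall between 24 February and 17 September, so daylight saving is not in effect and Varin Province is at UTC+12:30.
20:00 Varin Province − 12h30m = 07:30 UTC.
1 March 2018 is a Thursday, so the first Monday is March 5 and the fourth is March 26.
1 September 2018 is a Saturday, so the first Monday is September 3 and the fourth is September 24.
At the standard offset (UTC+07:00), 07:30 UTC + 7h = 14:30 Miran Administrative Region standard time.
The standard-time date in Miran Administrative Region, February 23, 2018, is outside the daylight-saving period (26 March – 24 September), so Miran Administrative Region is on standard time, UTC+07:00.
07:30 UTC + 7h = 14:30 Miran Administrative Region.

14:30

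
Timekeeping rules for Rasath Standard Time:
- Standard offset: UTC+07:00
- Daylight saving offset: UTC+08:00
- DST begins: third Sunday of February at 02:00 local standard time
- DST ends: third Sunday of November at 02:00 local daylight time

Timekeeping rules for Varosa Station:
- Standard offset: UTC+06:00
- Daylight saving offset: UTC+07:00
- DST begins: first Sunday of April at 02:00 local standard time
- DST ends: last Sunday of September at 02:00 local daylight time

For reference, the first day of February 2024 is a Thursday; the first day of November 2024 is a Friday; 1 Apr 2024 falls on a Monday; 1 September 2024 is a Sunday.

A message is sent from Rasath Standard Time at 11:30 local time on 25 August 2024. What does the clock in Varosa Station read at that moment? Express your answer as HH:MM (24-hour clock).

10:30

1 February 2024 is a Thursday, so the first Sunday is February 4 and the third is February 18.
1 November 2024 is a Friday, so the first Sunday is November 3 and the third is November 17.
25 August 2024 lies within the daylight-saving period (18 February – 17 November), so Rasath Standard Time is on daylight time, UTC+08:00.
11:30 Rasath Standard Time − 8h = 03:30 UTC.
1 April 2024 is a Monday, so the first Sunday is April 7.
1 September 2024 is a Sunday, so Sundays fall on 1, 8, 15, 22, 29; the last is September 29.
At the standard offset (UTC+06:00), 03:30 UTC + 6h = 09:30 Varosa Station standard time.
Daylight saving runs 7 April – 29 September; the standard-time date in Varosa Station, 25 August 2024, is inside that window, so Varosa Station is at UTC+07:00.
03:30 UTC + 7h = 10:30 Varosa Station.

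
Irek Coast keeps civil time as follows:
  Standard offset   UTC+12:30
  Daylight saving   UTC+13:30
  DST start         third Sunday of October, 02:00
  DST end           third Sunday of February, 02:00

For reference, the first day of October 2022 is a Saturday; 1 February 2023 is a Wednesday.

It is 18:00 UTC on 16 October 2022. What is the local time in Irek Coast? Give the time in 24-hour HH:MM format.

1 October 2022 is a Saturday, so the first Sunday is October 2 and the third is October 16.
1 February 2023 is a Wednesday, so the first Sunday is February 5 and the third is February 19.
At the standard offset (UTC+12:30), 18:00 UTC + 12h30m = 06:30 Irek Coast standard time (rolling into the next day, 17 October 2022).
Daylight saving runs 16 October 2022 – 19 February 2023; the standard-time date in Irek Coast, 17 October 2022, is inside that window, so Irek Coast is at UTC+13:30.
18:00 UTC + 13h30m = 07:30 local (rolling into the next day, 17 October 2022).

07:30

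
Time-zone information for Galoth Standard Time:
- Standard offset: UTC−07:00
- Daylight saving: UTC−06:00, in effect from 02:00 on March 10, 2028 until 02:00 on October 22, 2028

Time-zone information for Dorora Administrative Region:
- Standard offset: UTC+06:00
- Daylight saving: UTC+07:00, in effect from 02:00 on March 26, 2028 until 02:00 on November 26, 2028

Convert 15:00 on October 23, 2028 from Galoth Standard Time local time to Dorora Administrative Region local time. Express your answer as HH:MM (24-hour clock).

October 23, 2028 does not fall between 10 March and 22 October, so daylight saving is not in effect and Galoth Standard Time is at UTC−07:00.
15:00 Galoth Standard Time + 7h = 22:00 UTC.
At the standard offset (UTC+06:00), 22:00 UTC + 6h = 04:00 Dorora Administrative Region standard time (rolling into the next day, 24 October 2028).
The standard-time date in Dorora Administrative Region, October 24, 2028, falls between 26 March and 26 November, so daylight saving is in effect and Dorora Administrative Region is at UTC+07:00.
22:00 UTC + 7h = 05:00 Dorora Administrative Region (rolling into the next day, 24 October 2028).

05:00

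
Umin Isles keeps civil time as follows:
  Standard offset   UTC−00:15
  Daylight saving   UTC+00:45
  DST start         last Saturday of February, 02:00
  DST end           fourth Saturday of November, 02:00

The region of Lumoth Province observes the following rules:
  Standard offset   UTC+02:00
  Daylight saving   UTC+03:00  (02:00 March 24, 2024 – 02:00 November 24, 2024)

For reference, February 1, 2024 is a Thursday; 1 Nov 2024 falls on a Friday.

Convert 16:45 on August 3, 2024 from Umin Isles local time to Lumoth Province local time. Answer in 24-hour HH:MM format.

1 February 2024 is a Thursday, so Saturdays fall on 3, 10, 17, 24; the last is February 24.
1 November 2024 is a Friday, so the first Saturday is November 2 and the fourth is November 23.
Daylight saving runs 24 February – 23 November; August 3, 2024 is inside that window, so Umin Isles is at UTC+00:45.
16:45 Umin Isles − 0h45m = 16:00 UTC.
At the standard offset (UTC+02:00), 16:00 UTC + 2h = 18:00 Lumoth Province standard time.
The standard-time date in Lumoth Province, August 3, 2024, falls between 24 March and 24 November, so daylight saving is in effect and Lumoth Province is at UTC+03:00.
16:00 UTC + 3h = 19:00 Lumoth Province.

19:00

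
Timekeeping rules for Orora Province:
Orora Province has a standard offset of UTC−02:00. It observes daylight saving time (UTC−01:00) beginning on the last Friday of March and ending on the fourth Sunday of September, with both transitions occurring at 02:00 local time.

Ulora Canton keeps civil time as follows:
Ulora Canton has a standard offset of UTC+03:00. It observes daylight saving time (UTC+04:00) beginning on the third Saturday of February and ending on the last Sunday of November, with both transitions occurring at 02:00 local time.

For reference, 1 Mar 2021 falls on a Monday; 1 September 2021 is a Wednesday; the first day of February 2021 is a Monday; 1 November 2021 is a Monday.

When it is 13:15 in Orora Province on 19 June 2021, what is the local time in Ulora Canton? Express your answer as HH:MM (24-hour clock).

18:15

1 March 2021 is a Monday, so Fridays fall on 5, 12, 19, 26; the last is March 26.
1 September 2021 is a Wednesday, so the first Sunday is September 5 and the fourth is September 26.
19 June 2021 falls between 26 March and 26 September, so daylight saving is in effect and Orora Province is at UTC−01:00.
13:15 Orora Province + 1h = 14:15 UTC.
1 February 2021 is a Monday, so the first Saturday is February 6 and the third is February 20.
1 November 2021 is a Monday, so Sundays fall on 7, 14, 21, 28; the last is November 28.
At the standard offset (UTC+03:00), 14:15 UTC + 3h = 17:15 Ulora Canton standard time.
Daylight saving runs 20 February – 28 November; the standard-time date in Ulora Canton, 19 June 2021, is inside that window, so Ulora Canton is at UTC+04:00.
14:15 UTC + 4h = 18:15 Ulora Canton.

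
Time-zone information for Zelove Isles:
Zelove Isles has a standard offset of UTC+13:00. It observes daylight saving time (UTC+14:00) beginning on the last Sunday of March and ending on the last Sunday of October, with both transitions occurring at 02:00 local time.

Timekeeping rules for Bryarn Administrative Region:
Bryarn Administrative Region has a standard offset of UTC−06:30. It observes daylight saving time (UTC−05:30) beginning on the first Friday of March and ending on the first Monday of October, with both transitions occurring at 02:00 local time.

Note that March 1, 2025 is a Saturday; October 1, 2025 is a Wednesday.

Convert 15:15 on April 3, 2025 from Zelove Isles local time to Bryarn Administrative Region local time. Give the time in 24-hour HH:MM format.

19:45

1 March 2025 is a Saturday, so Sundays fall on 2, 9, 16, 23, 30; the last is March 30.
1 October 2025 is a Wednesday, so Sundays fall on 5, 12, 19, 26; the last is October 26.
April 3, 2025 falls between 30 March and 26 October, so daylight saving is in effect and Zelove Isles is at UTC+14:00.
15:15 Zelove Isles − 14h = 01:15 UTC.
1 March 2025 is a Saturday, so the first Friday is March 7.
1 October 2025 is a Wednesday, so the first Monday is October 6.
At the standard offset (UTC−06:30), 01:15 UTC − 6h30m = 18:45 Bryarn Administrative Region standard time (rolling into the previous day, 2 April 2025).
Daylight saving runs 7 March – 6 October; the standard-time date in Bryarn Administrative Region, April 2, 2025, is inside that window, so Bryarn Administrative Region is at UTC−05:30.
01:15 UTC − 5h30m = 19:45 Bryarn Administrative Region (rolling into the previous day, 2 April 2025).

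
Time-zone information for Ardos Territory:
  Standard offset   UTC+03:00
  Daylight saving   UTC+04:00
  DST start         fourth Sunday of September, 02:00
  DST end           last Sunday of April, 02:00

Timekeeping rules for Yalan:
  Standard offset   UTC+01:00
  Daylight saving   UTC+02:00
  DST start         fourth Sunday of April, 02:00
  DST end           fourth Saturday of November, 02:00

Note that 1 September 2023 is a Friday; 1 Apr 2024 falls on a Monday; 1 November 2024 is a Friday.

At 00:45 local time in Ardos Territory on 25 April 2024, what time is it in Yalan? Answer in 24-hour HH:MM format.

1 September 2023 is a Friday, so the first Sunday is September 3 and the fourth is September 24.
1 April 2024 is a Monday, so Sundays fall on 7, 14, 21, 28; the last is April 28.
25 April 2024 lies within the daylight-saving period (24 September 2023 – 28 April 2024), so Ardos Territory is on daylight time, UTC+04:00.
00:45 Ardos Territory − 4h = 20:45 UTC (rolling into the previous day, 24 April 2024).
1 April 2024 is a Monday, so the first Sunday is April 7 and the fourth is April 28.
1 November 2024 is a Friday, so the first Saturday is November 2 and the fourth is November 23.
At the standard offset (UTC+01:00), 20:45 UTC + 1h = 21:45 Yalan standard time.
The standard-time date in Yalan, 24 April 2024, does not fall between 28 April and 23 November, so daylight saving is not in effect and Yalan is at UTC+01:00.
20:45 UTC + 1h = 21:45 Yalan.

21:45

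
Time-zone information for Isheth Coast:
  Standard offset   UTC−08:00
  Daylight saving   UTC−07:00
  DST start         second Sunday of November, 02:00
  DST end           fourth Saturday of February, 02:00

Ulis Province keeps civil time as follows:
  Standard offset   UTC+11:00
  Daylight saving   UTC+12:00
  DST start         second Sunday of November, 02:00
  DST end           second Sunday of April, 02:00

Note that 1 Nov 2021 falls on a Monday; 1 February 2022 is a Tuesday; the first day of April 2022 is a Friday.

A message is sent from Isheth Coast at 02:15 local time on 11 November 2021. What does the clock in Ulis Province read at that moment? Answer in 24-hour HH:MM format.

21:15

1 November 2021 is a Monday, so the first Sunday is November 7 and the second is November 14.
1 February 2022 is a Tuesday, so the first Saturday is February 5 and the fourth is February 26.
11 November 2021 is outside the daylight-saving period (14 November 2021 – 26 February 2022), so Isheth Coast is on standard time, UTC−08:00.
02:15 Isheth Coast + 8h = 10:15 UTC.
1 November 2021 is a Monday, so the first Sunday is November 7 and the second is November 14.
1 April 2022 is a Friday, so the first Sunday is April 3 and the second is April 10.
At the standard offset (UTC+11:00), 10:15 UTC + 11h = 21:15 Ulis Province standard time.
The standard-time date in Ulis Province, 11 November 2021, is outside the daylight-saving period (14 November 2021 – 10 April 2022), so Ulis Province is on standard time, UTC+11:00.
10:15 UTC + 11h = 21:15 Ulis Province.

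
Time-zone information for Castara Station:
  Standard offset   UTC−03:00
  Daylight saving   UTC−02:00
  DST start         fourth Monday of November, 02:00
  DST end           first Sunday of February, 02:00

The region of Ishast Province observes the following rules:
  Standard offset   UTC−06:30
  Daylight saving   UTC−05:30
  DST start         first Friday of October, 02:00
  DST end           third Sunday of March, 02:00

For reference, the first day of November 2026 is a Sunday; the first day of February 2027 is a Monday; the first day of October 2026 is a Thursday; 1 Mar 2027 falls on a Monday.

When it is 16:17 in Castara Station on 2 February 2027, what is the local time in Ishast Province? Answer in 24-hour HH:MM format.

12:47

1 November 2026 is a Sunday, so the first Monday is November 2 and the fourth is November 23.
1 February 2027 is a Monday, so the first Sunday is February 7.
2 February 2027 lies within the daylight-saving period (23 November 2026 – 7 February 2027), so Castara Station is on daylight time, UTC−02:00.
16:17 Castara Station + 2h = 18:17 UTC.
1 October 2026 is a Thursday, so the first Friday is October 2.
1 March 2027 is a Monday, so the first Sunday is March 7 and the third is March 21.
At the standard offset (UTC−06:30), 18:17 UTC − 6h30m = 11:47 Ishast Province standard time.
The standard-time date in Ishast Province, 2 February 2027, lies within the daylight-saving period (2 October 2026 – 21 March 2027), so Ishast Province is on daylight time, UTC−05:30.
18:17 UTC − 5h30m = 12:47 Ishast Province.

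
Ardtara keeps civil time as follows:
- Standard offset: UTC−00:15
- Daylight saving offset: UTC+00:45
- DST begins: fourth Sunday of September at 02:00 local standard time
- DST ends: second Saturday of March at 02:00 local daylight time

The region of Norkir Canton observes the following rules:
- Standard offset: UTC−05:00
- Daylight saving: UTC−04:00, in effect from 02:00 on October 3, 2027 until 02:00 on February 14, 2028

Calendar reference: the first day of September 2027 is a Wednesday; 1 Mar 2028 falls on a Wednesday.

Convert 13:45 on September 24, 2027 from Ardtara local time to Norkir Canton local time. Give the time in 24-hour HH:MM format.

09:00

1 September 2027 is a Wednesday, so the first Sunday is September 5 and the fourth is September 26.
1 March 2028 is a Wednesday, so the first Saturday is March 4 and the second is March 11.
September 24, 2027 is outside the daylight-saving period (26 September 2027 – 11 March 2028), so Ardtara is on standard time, UTC−00:15.
13:45 Ardtara + 0h15m = 14:00 UTC.
At the standard offset (UTC−05:00), 14:00 UTC − 5h = 09:00 Norkir Canton standard time.
The standard-time date in Norkir Canton, September 24, 2027, does not fall between 3 October 2027 and 14 February 2028, so daylight saving is not in effect and Norkir Canton is at UTC−05:00.
14:00 UTC − 5h = 09:00 Norkir Canton.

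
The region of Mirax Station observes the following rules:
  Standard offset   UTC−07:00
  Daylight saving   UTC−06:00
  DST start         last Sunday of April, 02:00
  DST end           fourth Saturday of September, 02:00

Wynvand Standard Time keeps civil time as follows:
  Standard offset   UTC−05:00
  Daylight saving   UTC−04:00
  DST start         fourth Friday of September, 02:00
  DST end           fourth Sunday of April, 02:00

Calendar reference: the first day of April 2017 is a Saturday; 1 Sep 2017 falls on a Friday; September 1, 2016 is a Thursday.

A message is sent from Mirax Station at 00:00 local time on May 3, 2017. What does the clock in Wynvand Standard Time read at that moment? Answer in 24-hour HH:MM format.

01:00

1 April 2017 is a Saturday, so Sundays fall on 2, 9, 16, 23, 30; the last is April 30.
1 September 2017 is a Friday, so the first Saturday is September 2 and the fourth is September 23.
May 3, 2017 falls between 30 April and 23 September, so daylight saving is in effect and Mirax Station is at UTC−06:00.
00:00 Mirax Station + 6h = 06:00 UTC.
1 September 2016 is a Thursday, so the first Friday is September 2 and the fourth is September 23.
1 April 2017 is a Saturday, so the first Sunday is April 2 and the fourth is April 23.
At the standard offset (UTC−05:00), 06:00 UTC − 5h = 01:00 Wynvand Standard Time standard time.
The standard-time date in Wynvand Standard Time, May 3, 2017, is outside the daylight-saving period (23 September 2016 – 23 April 2017), so Wynvand Standard Time is on standard time, UTC−05:00.
06:00 UTC − 5h = 01:00 Wynvand Standard Time.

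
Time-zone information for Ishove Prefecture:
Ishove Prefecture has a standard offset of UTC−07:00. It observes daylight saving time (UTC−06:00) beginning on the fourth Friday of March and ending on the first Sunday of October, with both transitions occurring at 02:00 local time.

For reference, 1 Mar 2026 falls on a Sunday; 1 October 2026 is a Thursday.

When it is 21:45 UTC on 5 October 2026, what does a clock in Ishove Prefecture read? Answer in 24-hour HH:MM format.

1 March 2026 is a Sunday, so the first Friday is March 6 and the fourth is March 27.
1 October 2026 is a Thursday, so the first Sunday is October 4.
At the standard offset (UTC−07:00), 21:45 UTC − 7h = 14:45 Ishove Prefecture standard time.
The standard-time date in Ishove Prefecture, 5 October 2026, does not fall between 27 March and 4 October, so daylight saving is not in effect and Ishove Prefecture is at UTC−07:00.
21:45 UTC − 7h = 14:45 local.

14:45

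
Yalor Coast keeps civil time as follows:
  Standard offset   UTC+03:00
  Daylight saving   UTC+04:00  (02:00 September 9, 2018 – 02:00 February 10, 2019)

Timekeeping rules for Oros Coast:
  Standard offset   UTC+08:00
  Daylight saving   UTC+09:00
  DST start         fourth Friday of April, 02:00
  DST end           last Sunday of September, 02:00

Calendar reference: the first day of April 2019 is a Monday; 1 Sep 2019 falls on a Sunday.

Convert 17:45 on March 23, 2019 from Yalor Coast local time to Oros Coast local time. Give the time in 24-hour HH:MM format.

22:45

March 23, 2019 does not fall between 9 September 2018 and 10 February 2019, so daylight saving is not in effect and Yalor Coast is at UTC+03:00.
17:45 Yalor Coast − 3h = 14:45 UTC.
1 April 2019 is a Monday, so the first Friday is April 5 and the fourth is April 26.
1 September 2019 is a Sunday, so Sundays fall on 1, 8, 15, 22, 29; the last is September 29.
At the standard offset (UTC+08:00), 14:45 UTC + 8h = 22:45 Oros Coast standard time.
Daylight saving runs 26 April – 29 September; the standard-time date in Oros Coast, March 23, 2019, is outside that window, so Oros Coast is on standard time at UTC+08:00.
14:45 UTC + 8h = 22:45 Oros Coast.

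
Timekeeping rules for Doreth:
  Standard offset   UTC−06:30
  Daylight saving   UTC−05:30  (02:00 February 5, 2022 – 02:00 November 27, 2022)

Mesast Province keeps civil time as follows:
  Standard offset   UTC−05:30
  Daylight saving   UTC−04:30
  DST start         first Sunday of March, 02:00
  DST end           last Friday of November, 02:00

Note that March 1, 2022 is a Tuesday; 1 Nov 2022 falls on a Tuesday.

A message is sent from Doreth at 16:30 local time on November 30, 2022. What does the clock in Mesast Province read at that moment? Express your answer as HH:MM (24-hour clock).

November 30, 2022 is outside the daylight-saving period (5 February – 27 November), so Doreth is on standard time, UTC−06:30.
16:30 Doreth + 6h30m = 23:00 UTC.
1 March 2022 is a Tuesday, so the first Sunday is March 6.
1 November 2022 is a Tuesday, so Fridays fall on 4, 11, 18, 25; the last is November 25.
At the standard offset (UTC−05:30), 23:00 UTC − 5h30m = 17:30 Mesast Province standard time.
The standard-time date in Mesast Province, November 30, 2022, does not fall between 6 March and 25 November, so daylight saving is not in effect and Mesast Province is at UTC−05:30.
23:00 UTC − 5h30m = 17:30 Mesast Province.

17:30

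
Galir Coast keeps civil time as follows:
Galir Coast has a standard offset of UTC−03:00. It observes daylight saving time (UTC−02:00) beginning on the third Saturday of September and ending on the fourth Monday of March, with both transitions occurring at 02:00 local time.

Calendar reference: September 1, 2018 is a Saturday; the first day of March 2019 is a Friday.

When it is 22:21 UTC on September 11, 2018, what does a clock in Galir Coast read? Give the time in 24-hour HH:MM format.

19:21

1 September 2018 is a Saturday, so the first Saturday is September 1 and the third is September 15.
1 March 2019 is a Friday, so the first Monday is March 4 and the fourth is March 25.
At the standard offset (UTC−03:00), 22:21 UTC − 3h = 19:21 Galir Coast standard time.
The standard-time date in Galir Coast, September 11, 2018, does not fall between 15 September 2018 and 25 March 2019, so daylight saving is not in effect and Galir Coast is at UTC−03:00.
22:21 UTC − 3h = 19:21 local.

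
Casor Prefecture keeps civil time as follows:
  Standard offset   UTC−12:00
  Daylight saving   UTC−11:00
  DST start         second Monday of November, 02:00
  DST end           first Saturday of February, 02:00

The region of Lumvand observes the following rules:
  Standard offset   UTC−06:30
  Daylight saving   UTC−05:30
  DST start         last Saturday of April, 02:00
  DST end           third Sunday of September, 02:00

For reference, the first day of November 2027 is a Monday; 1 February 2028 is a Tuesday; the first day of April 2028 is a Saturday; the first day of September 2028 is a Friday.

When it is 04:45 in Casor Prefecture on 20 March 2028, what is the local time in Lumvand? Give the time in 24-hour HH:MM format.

10:15

1 November 2027 is a Monday, so the first Monday is November 1 and the second is November 8.
1 February 2028 is a Tuesday, so the first Saturday is February 5.
20 March 2028 is outside the daylight-saving period (8 November 2027 – 5 February 2028), so Casor Prefecture is on standard time, UTC−12:00.
04:45 Casor Prefecture + 12h = 16:45 UTC.
1 April 2028 is a Saturday, so Saturdays fall on 1, 8, 15, 22, 29; the last is April 29.
1 September 2028 is a Friday, so the first Sunday is September 3 and the third is September 17.
At the standard offset (UTC−06:30), 16:45 UTC − 6h30m = 10:15 Lumvand standard time.
The standard-time date in Lumvand, 20 March 2028, does not fall between 29 April and 17 September, so daylight saving is not in effect and Lumvand is at UTC−06:30.
16:45 UTC − 6h30m = 10:15 Lumvand.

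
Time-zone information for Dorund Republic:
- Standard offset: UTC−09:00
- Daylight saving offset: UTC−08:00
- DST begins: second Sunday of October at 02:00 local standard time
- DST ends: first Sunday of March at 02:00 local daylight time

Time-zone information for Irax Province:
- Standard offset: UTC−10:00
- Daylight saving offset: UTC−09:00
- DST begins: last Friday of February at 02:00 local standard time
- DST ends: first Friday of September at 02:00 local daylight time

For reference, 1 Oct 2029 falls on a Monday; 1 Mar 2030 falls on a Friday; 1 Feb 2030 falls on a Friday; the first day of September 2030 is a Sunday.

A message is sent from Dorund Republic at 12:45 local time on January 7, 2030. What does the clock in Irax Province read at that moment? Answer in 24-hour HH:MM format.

10:45

1 October 2029 is a Monday, so the first Sunday is October 7 and the second is October 14.
1 March 2030 is a Friday, so the first Sunday is March 3.
January 7, 2030 falls between 14 October 2029 and 3 March 2030, so daylight saving is in effect and Dorund Republic is at UTC−08:00.
12:45 Dorund Republic + 8h = 20:45 UTC.
1 February 2030 is a Friday, so Fridays fall on 1, 8, 15, 22; the last is February 22.
1 September 2030 is a Sunday, so the first Friday is September 6.
At the standard offset (UTC−10:00), 20:45 UTC − 10h = 10:45 Irax Province standard time.
Daylight saving runs 22 February – 6 September; the standard-time date in Irax Province, January 7, 2030, is outside that window, so Irax Province is on standard time at UTC−10:00.
20:45 UTC − 10h = 10:45 Irax Province.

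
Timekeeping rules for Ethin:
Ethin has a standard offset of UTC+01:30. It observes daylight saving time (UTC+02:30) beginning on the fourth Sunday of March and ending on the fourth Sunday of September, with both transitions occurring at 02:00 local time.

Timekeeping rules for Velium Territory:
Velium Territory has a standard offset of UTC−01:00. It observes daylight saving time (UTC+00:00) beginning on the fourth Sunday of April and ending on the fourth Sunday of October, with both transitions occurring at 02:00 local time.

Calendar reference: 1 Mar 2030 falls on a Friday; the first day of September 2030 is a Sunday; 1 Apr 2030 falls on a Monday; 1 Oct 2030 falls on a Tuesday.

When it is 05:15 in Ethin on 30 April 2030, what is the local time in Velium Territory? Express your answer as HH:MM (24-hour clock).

02:45

1 March 2030 is a Friday, so the first Sunday is March 3 and the fourth is March 24.
1 September 2030 is a Sunday, so the first Sunday is September 1 and the fourth is September 22.
30 April 2030 lies within the daylight-saving period (24 March – 22 September), so Ethin is on daylight time, UTC+02:30.
05:15 Ethin − 2h30m = 02:45 UTC.
1 April 2030 is a Monday, so the first Sunday is April 7 and the fourth is April 28.
1 October 2030 is a Tuesday, so the first Sunday is October 6 and the fourth is October 27.
At the standard offset (UTC−01:00), 02:45 UTC − 1h = 01:45 Velium Territory standard time.
Daylight saving runs 28 April – 27 October; the standard-time date in Velium Territory, 30 April 2030, is inside that window, so Velium Territory is at UTC+00:00.
02:45 UTC + 0h = 02:45 Velium Territory.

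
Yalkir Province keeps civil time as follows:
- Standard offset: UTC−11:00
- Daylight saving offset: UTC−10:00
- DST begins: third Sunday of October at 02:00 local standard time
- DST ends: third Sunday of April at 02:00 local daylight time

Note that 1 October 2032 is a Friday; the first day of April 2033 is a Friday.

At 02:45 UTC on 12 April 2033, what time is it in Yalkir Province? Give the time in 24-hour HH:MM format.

1 October 2032 is a Friday, so the first Sunday is October 3 and the third is October 17.
1 April 2033 is a Friday, so the first Sunday is April 3 and the third is April 17.
At the standard offset (UTC−11:00), 02:45 UTC − 11h = 15:45 Yalkir Province standard time (rolling into the previous day, 11 April 2033).
Daylight saving runs 17 October 2032 – 17 April 2033; the standard-time date in Yalkir Province, 11 April 2033, is inside that window, so Yalkir Province is at UTC−10:00.
02:45 UTC − 10h = 16:45 local (rolling into the previous day, 11 April 2033).

16:45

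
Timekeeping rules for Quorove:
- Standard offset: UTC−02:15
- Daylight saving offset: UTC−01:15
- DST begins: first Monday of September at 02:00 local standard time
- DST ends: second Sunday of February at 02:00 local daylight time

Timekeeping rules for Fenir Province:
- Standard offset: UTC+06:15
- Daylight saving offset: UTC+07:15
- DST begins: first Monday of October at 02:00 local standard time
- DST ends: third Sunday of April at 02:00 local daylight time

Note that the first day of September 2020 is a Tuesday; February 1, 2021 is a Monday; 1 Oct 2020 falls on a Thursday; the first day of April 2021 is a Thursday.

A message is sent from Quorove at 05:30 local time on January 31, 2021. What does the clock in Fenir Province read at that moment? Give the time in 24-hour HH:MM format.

1 September 2020 is a Tuesday, so the first Monday is September 7.
1 February 2021 is a Monday, so the first Sunday is February 7 and the second is February 14.
January 31, 2021 falls between 7 September 2020 and 14 February 2021, so daylight saving is in effect and Quorove is at UTC−01:15.
05:30 Quorove + 1h15m = 06:45 UTC.
1 October 2020 is a Thursday, so the first Monday is October 5.
1 April 2021 is a Thursday, so the first Sunday is April 4 and the third is April 18.
At the standard offset (UTC+06:15), 06:45 UTC + 6h15m = 13:00 Fenir Province standard time.
Daylight saving runs 5 October 2020 – 18 April 2021; the standard-time date in Fenir Province, January 31, 2021, is inside that window, so Fenir Province is at UTC+07:15.
06:45 UTC + 7h15m = 14:00 Fenir Province.

14:00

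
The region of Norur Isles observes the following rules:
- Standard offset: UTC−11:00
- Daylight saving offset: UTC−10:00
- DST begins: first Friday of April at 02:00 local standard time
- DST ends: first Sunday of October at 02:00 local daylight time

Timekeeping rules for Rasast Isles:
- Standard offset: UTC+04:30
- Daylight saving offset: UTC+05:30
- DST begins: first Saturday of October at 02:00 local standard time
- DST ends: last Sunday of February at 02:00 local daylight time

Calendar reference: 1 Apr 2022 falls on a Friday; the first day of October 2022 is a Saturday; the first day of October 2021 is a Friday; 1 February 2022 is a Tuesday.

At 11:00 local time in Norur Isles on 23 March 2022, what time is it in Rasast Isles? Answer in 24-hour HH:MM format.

1 April 2022 is a Friday, so the first Friday is April 1.
1 October 2022 is a Saturday, so the first Sunday is October 2.
Daylight saving runs 1 April – 2 October; 23 March 2022 is outside that window, so Norur Isles is on standard time at UTC−11:00.
11:00 Norur Isles + 11h = 22:00 UTC.
1 October 2021 is a Friday, so the first Saturday is October 2.
1 February 2022 is a Tuesday, so Sundays fall on 6, 13, 20, 27; the last is February 27.
At the standard offset (UTC+04:30), 22:00 UTC + 4h30m = 02:30 Rasast Isles standard time (rolling into the next day, 24 March 2022).
The standard-time date in Rasast Isles, 24 March 2022, is outside the daylight-saving period (2 October 2021 – 27 February 2022), so Rasast Isles is on standard time, UTC+04:30.
22:00 UTC + 4h30m = 02:30 Rasast Isles (rolling into the next day, 24 March 2022).

02:30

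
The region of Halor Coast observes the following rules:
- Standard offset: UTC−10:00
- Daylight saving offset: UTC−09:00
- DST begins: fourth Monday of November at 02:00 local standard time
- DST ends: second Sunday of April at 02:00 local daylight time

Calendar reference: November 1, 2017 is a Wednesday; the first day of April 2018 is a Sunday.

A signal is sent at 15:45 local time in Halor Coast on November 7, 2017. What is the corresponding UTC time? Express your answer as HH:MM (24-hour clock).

1 November 2017 is a Wednesday, so the first Monday is November 6 and the fourth is November 27.
1 April 2018 is a Sunday, so the first Sunday is April 1 and the second is April 8.
Daylight saving runs 27 November 2017 – 8 April 2018; November 7, 2017 is outside that window, so Halor Coast is on standard time at UTC−10:00.
15:45 local + 10h = 01:45 UTC (rolling into the next day, 8 November 2017).

01:45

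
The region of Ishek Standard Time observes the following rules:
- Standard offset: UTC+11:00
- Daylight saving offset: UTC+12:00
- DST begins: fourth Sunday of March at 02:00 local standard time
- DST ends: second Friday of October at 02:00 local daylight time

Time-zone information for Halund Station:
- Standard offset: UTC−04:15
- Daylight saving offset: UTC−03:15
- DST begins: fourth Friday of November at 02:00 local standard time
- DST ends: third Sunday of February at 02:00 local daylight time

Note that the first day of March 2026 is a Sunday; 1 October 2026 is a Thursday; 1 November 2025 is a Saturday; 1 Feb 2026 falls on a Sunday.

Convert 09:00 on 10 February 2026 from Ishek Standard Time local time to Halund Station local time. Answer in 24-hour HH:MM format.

1 March 2026 is a Sunday, so the first Sunday is March 1 and the fourth is March 22.
1 October 2026 is a Thursday, so the first Friday is October 2 and the second is October 9.
10 February 2026 is outside the daylight-saving period (22 March – 9 October), so Ishek Standard Time is on standard time, UTC+11:00.
09:00 Ishek Standard Time − 11h = 22:00 UTC (rolling into the previous day, 9 February 2026).
1 November 2025 is a Saturday, so the first Friday is November 7 and the fourth is November 28.
1 February 2026 is a Sunday, so the first Sunday is February 1 and the third is February 15.
At the standard offset (UTC−04:15), 22:00 UTC − 4h15m = 17:45 Halund Station standard time.
The standard-time date in Halund Station, 9 February 2026, lies within the daylight-saving period (28 November 2025 – 15 February 2026), so Halund Station is on daylight time, UTC−03:15.
22:00 UTC − 3h15m = 18:45 Halund Station.

18:45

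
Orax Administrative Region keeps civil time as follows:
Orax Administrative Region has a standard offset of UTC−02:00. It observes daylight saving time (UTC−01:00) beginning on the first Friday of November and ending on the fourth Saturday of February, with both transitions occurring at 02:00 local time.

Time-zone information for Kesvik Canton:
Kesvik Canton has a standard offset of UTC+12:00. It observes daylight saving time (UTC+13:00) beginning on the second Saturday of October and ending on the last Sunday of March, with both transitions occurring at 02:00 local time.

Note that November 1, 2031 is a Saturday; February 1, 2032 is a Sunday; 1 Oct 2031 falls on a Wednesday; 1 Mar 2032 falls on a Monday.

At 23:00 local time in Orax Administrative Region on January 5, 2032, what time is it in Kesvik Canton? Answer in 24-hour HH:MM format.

13:00

1 November 2031 is a Saturday, so the first Friday is November 7.
1 February 2032 is a Sunday, so the first Saturday is February 7 and the fourth is February 28.
January 5, 2032 falls between 7 November 2031 and 28 February 2032, so daylight saving is in effect and Orax Administrative Region is at UTC−01:00.
23:00 Orax Administrative Region + 1h = 00:00 UTC (rolling into the next day, 6 January 2032).
1 October 2031 is a Wednesday, so the first Saturday is October 4 and the second is October 11.
1 March 2032 is a Monday, so Sundays fall on 7, 14, 21, 28; the last is March 28.
At the standard offset (UTC+12:00), 00:00 UTC + 12h = 12:00 Kesvik Canton standard time.
The standard-time date in Kesvik Canton, January 6, 2032, lies within the daylight-saving period (11 October 2031 – 28 March 2032), so Kesvik Canton is on daylight time, UTC+13:00.
00:00 UTC + 13h = 13:00 Kesvik Canton.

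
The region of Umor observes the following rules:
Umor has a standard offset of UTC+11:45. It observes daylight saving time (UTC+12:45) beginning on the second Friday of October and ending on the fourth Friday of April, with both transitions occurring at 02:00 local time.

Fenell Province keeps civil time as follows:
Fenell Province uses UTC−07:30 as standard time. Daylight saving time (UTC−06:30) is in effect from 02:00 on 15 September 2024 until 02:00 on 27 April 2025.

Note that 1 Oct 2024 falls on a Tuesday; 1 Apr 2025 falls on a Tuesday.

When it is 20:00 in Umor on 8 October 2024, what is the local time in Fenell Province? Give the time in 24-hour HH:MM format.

01:45

1 October 2024 is a Tuesday, so the first Friday is October 4 and the second is October 11.
1 April 2025 is a Tuesday, so the first Friday is April 4 and the fourth is April 25.
8 October 2024 does not fall between 11 October 2024 and 25 April 2025, so daylight saving is not in effect and Umor is at UTC+11:45.
20:00 Umor − 11h45m = 08:15 UTC.
At the standard offset (UTC−07:30), 08:15 UTC − 7h30m = 00:45 Fenell Province standard time.
Daylight saving runs 15 September 2024 – 27 April 2025; the standard-time date in Fenell Province, 8 October 2024, is inside that window, so Fenell Province is at UTC−06:30.
08:15 UTC − 6h30m = 01:45 Fenell Province.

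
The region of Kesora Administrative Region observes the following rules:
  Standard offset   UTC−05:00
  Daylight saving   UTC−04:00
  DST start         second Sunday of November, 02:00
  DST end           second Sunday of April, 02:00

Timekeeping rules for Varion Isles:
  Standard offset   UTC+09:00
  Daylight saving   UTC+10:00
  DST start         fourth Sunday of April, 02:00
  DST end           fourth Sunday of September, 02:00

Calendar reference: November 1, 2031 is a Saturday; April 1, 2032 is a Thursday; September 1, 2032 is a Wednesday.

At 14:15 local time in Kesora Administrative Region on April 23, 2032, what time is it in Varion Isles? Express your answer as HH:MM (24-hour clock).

1 November 2031 is a Saturday, so the first Sunday is November 2 and the second is November 9.
1 April 2032 is a Thursday, so the first Sunday is April 4 and the second is April 11.
April 23, 2032 is outside the daylight-saving period (9 November 2031 – 11 April 2032), so Kesora Administrative Region is on standard time, UTC−05:00.
14:15 Kesora Administrative Region + 5h = 19:15 UTC.
1 April 2032 is a Thursday, so the first Sunday is April 4 and the fourth is April 25.
1 September 2032 is a Wednesday, so the first Sunday is September 5 and the fourth is September 26.
At the standard offset (UTC+09:00), 19:15 UTC + 9h = 04:15 Varion Isles standard time (rolling into the next day, 24 April 2032).
The standard-time date in Varion Isles, April 24, 2032, does not fall between 25 April and 26 September, so daylight saving is not in effect and Varion Isles is at UTC+09:00.
19:15 UTC + 9h = 04:15 Varion Isles (rolling into the next day, 24 April 2032).

04:15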